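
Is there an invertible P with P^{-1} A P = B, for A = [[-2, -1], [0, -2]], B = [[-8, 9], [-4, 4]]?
Yes.

Two matrices over a field are similar if and only if they have the same invariant factors.

Both A and B have characteristic polynomial (x + 2)^2 and minimal polynomial (x + 2)^2. Computing further, both have invariant factors (x + 2)^2. Hence A and B are similar.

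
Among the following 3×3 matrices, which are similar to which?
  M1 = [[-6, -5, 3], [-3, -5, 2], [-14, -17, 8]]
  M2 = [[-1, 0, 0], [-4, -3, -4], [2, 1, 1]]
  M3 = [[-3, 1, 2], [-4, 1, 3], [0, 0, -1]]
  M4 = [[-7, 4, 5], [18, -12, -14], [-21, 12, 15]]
3 classes: {M1, M3}, {M2}, {M4}

Characteristic polynomials: χ_{M1} = (x + 1)^3, χ_{M2} = (x + 1)^3, χ_{M3} = (x + 1)^3, χ_{M4} = x^2(x + 4).

{M1, M3}: invariant factors (x + 1)^3.

{M2}: invariant factors x + 1, (x + 1)^2.

{M4}: invariant factors x^2(x + 4).

Matrices are similar if and only if their invariant-factor lists agree; the partition into similarity classes is {M1, M3}, {M2}, {M4}.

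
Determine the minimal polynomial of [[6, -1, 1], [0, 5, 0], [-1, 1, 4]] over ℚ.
The characteristic polynomial factors as (x - 5)^3. The minimal polynomial is ∏(x - λ)^{k_λ} where k_λ is the size of the largest Jordan block at λ.

For λ = 5: rank(A - 5I) = 1, and the largest Jordan block has size 2 (the smallest k with rank((A - 5I)^k) = rank((A - 5I)^(k+1))).

So m_A(x) = (x - 5)^2.

m_A(x) = (x - 5)^2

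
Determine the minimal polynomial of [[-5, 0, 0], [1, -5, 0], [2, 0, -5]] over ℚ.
m_A(x) = (x + 5)^2

The characteristic polynomial factors as (x + 5)^3. The minimal polynomial is ∏(x - λ)^{k_λ} where k_λ is the size of the largest Jordan block at λ.

For λ = -5: rank(A + 5I) = 1, and the largest Jordan block has size 2 (the smallest k with rank((A + 5I)^k) = rank((A + 5I)^(k+1))).

So m_A(x) = (x + 5)^2.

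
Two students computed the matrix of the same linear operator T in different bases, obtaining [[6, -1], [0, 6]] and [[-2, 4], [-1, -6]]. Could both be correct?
No.

trace(A) = 12 but trace(B) = -8. The trace is a similarity invariant, so A and B are not similar.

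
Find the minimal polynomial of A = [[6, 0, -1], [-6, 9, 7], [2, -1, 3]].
The characteristic polynomial factors as (x - 6)^3. The minimal polynomial is ∏(x - λ)^{k_λ} where k_λ is the size of the largest Jordan block at λ.

For λ = 6: rank(A - 6I) = 2, and the largest Jordan block has size 3 (the smallest k with rank((A - 6I)^k) = rank((A - 6I)^(k+1))).

So m_A(x) = (x - 6)^3.

m_A(x) = (x - 6)^3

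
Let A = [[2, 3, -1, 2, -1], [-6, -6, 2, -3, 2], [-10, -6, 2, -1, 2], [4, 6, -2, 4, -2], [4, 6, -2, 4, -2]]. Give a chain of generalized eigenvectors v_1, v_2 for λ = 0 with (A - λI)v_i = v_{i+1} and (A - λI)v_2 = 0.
v_1 = [[0, 1, 2, 0, 0]]^T, v_2 = [[1, -2, -2, 2, 2]]^T

We seek v_1 ∈ ker(A^2) \ ker(A), then set v_{i+1} = A v_i.

One such chain is v_1 = [[0, 1, 2, 0, 0]]^T, v_2 = [[1, -2, -2, 2, 2]]^T. Check: A v_2 = [[0, 0, 0, 0, 0]]^T = 0.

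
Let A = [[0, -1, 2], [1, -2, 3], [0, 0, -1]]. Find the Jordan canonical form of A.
J = [[-1, 1, 0], [0, -1, 1], [0, 0, -1]]

The characteristic polynomial is det(xI - A) = (x + 1)^3, so the eigenvalues are -1 (algebraic multiplicity 3).

For λ = -1: rank(A + I) = 2, rank((A + I)^2) = 1, rank((A + I)^3) = 0. The eigenspace has dimension 3 - 2 = 1, so there is 1 Jordan block; the rank sequence gives block sizes [3].

Assembling the blocks gives the Jordan form J above.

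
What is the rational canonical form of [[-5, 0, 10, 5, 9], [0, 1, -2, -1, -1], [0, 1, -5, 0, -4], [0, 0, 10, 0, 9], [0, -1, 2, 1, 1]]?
R = [[-5, 0, 0, 0, 0], [0, 0, 0, 0, 0], [0, 1, 0, 0, -5], [0, 0, 1, 0, 9], [0, 0, 0, 1, -3]]

The invariant factors of A (the non-unit diagonal entries of the Smith normal form of xI - A over ℚ[x]) are x + 5, x(x - 1)^2(x + 5), each dividing the next. The characteristic polynomial is their product, x(x - 1)^2(x + 5)^2.

The rational canonical form is the block-diagonal matrix of companion matrices C(f_i):
R = [[-5, 0, 0, 0, 0], [0, 0, 0, 0, 0], [0, 1, 0, 0, -5], [0, 0, 1, 0, 9], [0, 0, 0, 1, -3]].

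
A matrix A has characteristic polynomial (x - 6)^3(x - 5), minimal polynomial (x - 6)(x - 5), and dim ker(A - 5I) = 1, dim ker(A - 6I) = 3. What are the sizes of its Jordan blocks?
λ = 5: algebraic multiplicity 1 (exponent in χ_A), largest block size 1 (exponent in m_A), 1 block (geometric multiplicity). This forces block sizes [1].
λ = 6: algebraic multiplicity 3 (exponent in χ_A), largest block size 1 (exponent in m_A), 3 blocks (geometric multiplicity). These force block sizes [1, 1, 1].

Jordan blocks: (5, 1), (6, 1), (6, 1), (6, 1)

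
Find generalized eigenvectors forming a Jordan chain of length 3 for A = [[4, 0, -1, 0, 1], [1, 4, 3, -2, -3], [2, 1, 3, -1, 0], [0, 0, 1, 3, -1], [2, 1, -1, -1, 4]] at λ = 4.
v_1 = [[0, -1, 0, -1, 1]]^T, v_2 = [[1, -1, 0, 0, 0]]^T, v_3 = [[0, 1, 1, 0, 1]]^T

We seek v_1 ∈ ker((A - 4I)^3) \ ker((A - 4I)^2), then set v_{i+1} = (A - 4I) v_i.

One such chain is v_1 = [[0, -1, 0, -1, 1]]^T, v_2 = [[1, -1, 0, 0, 0]]^T, v_3 = [[0, 1, 1, 0, 1]]^T. Check: (A - 4I) v_3 = [[0, 0, 0, 0, 0]]^T = 0.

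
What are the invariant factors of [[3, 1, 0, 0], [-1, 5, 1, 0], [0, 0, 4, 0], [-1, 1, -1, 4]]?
x - 4, (x - 4)^3

The Jordan structure of A has elementary divisors (x - 4)^3, (x - 4). Arranging the block sizes at each eigenvalue in decreasing order and taking row products gives the invariant factors.

Invariant factors (smallest first, each dividing the next): x - 4, (x - 4)^3.

Check: the last factor (x - 4)^3 is the minimal polynomial, and the product (x - 4)^4 is the characteristic polynomial.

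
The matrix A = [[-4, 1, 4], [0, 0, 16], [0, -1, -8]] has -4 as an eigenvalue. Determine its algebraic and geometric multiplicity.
The characteristic polynomial is (x + 4)^3, so the factor x + 4 appears with exponent 3: the algebraic multiplicity is 3.

rank(A + 4I) = 1, so the eigenspace has dimension 3 - 1 = 2: the geometric multiplicity is 2.

Since 2 < 3, A is not diagonalizable.

algebraic multiplicity 3, geometric multiplicity 2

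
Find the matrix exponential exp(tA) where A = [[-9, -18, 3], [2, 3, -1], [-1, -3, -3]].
e^{tA} = [[(-3*t^2 - 12*t + 2)*e^{-3*t}/2, 9*t*(-t - 4)*e^{-3*t}/2, 3*t*e^{-3*t}], [t*(t + 4)*e^{-3*t}/2, (3*t^2 + 12*t + 2)*e^{-3*t}/2, -t*e^{-3*t}], [-t*e^{-3*t}, -3*t*e^{-3*t}, e^{-3*t}]]

A has Jordan form J = [[-3, 1, 0], [0, -3, 1], [0, 0, -3]] with A = PJP^{-1}, so e^{tA} = P e^{tJ} P^{-1}.

For a Jordan block J_k(λ), e^{tJ_k(λ)} = e^{λt} · (I + tN + t^2 N^2/2! + ... + t^{k-1} N^{k-1}/(k-1)!) where N is the nilpotent superdiagonal part.

Assembling the blocks and conjugating back gives the entries of e^{tA} as shown above.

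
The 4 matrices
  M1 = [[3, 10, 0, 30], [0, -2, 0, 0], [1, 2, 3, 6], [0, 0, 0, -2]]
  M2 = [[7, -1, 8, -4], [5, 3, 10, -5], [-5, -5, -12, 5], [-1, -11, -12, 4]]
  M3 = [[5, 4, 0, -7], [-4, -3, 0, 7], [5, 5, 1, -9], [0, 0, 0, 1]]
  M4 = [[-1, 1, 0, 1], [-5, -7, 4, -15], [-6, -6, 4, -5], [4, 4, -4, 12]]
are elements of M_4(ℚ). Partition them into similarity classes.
3 classes: {M1, M2}, {M3}, {M4}

Characteristic polynomials: χ_{M1} = (x - 3)^2(x + 2)^2, χ_{M2} = (x - 3)^2(x + 2)^2, χ_{M3} = (x - 1)^4, χ_{M4} = (x - 6)^2(x + 2)^2.

{M1, M2}: invariant factors x + 2, (x - 3)^2(x + 2).

{M3}: invariant factors (x - 1)^2, (x - 1)^2.

{M4}: invariant factors (x - 6)^2(x + 2)^2.

Matrices are similar if and only if their invariant-factor lists agree; the partition into similarity classes is {M1, M2}, {M3}, {M4}.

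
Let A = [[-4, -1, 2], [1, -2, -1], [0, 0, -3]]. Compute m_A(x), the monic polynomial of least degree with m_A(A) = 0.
m_A(x) = (x + 3)^3

The characteristic polynomial factors as (x + 3)^3. The minimal polynomial is ∏(x - λ)^{k_λ} where k_λ is the size of the largest Jordan block at λ.

For λ = -3: rank(A + 3I) = 2, and the largest Jordan block has size 3 (the smallest k with rank((A + 3I)^k) = rank((A + 3I)^(k+1))).

So m_A(x) = (x + 3)^3.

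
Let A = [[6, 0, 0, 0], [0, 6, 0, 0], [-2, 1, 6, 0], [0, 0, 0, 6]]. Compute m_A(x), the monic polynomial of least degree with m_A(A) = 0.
The characteristic polynomial factors as (x - 6)^4. The minimal polynomial is ∏(x - λ)^{k_λ} where k_λ is the size of the largest Jordan block at λ.

For λ = 6: rank(A - 6I) = 1, and the largest Jordan block has size 2 (the smallest k with rank((A - 6I)^k) = rank((A - 6I)^(k+1))).

So m_A(x) = (x - 6)^2.

m_A(x) = (x - 6)^2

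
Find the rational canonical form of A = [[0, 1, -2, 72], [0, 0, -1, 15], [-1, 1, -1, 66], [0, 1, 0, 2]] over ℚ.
The invariant factors of A (the non-unit diagonal entries of the Smith normal form of xI - A over ℚ[x]) are (x - 2)^3(x + 5), each dividing the next. The characteristic polynomial is their product, (x - 2)^3(x + 5).

The rational canonical form is the block-diagonal matrix of companion matrices C(f_i):
R = [[0, 0, 0, 40], [1, 0, 0, -52], [0, 1, 0, 18], [0, 0, 1, 1]].

R = [[0, 0, 0, 40], [1, 0, 0, -52], [0, 1, 0, 18], [0, 0, 1, 1]]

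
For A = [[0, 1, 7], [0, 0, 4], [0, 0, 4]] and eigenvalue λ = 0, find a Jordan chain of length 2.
v_1 = [[-1, 1, 0]]^T, v_2 = [[1, 0, 0]]^T

We seek v_1 ∈ ker(A^2) \ ker(A), then set v_{i+1} = A v_i.

One such chain is v_1 = [[-1, 1, 0]]^T, v_2 = [[1, 0, 0]]^T. Check: A v_2 = [[0, 0, 0]]^T = 0.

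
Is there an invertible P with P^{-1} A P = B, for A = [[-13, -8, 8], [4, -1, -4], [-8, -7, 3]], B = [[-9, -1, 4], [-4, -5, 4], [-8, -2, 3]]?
Two matrices over a field are similar if and only if they have the same invariant factors.

Both A and B have characteristic polynomial (x + 3)^2(x + 5) and minimal polynomial (x + 3)^2(x + 5). Computing further, both have invariant factors (x + 3)^2(x + 5). Hence A and B are similar.

Yes.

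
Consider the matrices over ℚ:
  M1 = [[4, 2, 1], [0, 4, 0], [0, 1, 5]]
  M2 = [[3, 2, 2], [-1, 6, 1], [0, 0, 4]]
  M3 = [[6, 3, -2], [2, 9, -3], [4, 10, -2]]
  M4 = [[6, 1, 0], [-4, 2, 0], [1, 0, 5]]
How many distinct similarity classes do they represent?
Characteristic polynomials: χ_{M1} = (x - 5)(x - 4)^2, χ_{M2} = (x - 5)(x - 4)^2, χ_{M3} = (x - 5)(x - 4)^2, χ_{M4} = (x - 5)(x - 4)^2.

{M1, M2, M3, M4}: invariant factors (x - 5)(x - 4)^2.

Matrices are similar if and only if their invariant-factor lists agree; the partition into similarity classes is {M1, M2, M3, M4}.

1 class: {M1, M2, M3, M4}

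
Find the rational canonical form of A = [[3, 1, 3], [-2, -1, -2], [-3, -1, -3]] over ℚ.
The invariant factors of A (the non-unit diagonal entries of the Smith normal form of xI - A over ℚ[x]) are x^2(x + 1), each dividing the next. The characteristic polynomial is their product, x^2(x + 1).

The rational canonical form is the block-diagonal matrix of companion matrices C(f_i):
R = [[0, 0, 0], [1, 0, 0], [0, 1, -1]].

R = [[0, 0, 0], [1, 0, 0], [0, 1, -1]]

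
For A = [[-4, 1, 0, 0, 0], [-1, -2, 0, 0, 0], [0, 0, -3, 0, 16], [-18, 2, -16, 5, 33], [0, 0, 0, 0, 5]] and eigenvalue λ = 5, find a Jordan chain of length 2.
We seek v_1 ∈ ker((A - 5I)^2) \ ker(A - 5I), then set v_{i+1} = (A - 5I) v_i.

One such chain is v_1 = [[0, 0, 2, 0, 1]]^T, v_2 = [[0, 0, 0, 1, 0]]^T. Check: (A - 5I) v_2 = [[0, 0, 0, 0, 0]]^T = 0.

v_1 = [[0, 0, 2, 0, 1]]^T, v_2 = [[0, 0, 0, 1, 0]]^T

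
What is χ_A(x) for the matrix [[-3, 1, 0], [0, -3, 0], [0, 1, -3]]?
χ_A(x) = (x + 3)^3

xI - A = [[x + 3, -1, 0], [0, x + 3, 0], [0, -1, x + 3]].

Expanding det(xI - A) along the first row:
det(xI - A) = + (x + 3)·det([[x + 3, 0], [-1, x + 3]]) - (-1)·det([[0, 0], [0, x + 3]]) + (0)·det([[0, x + 3], [0, -1]]).

Evaluating gives χ_A(x) = x^3 + 9x^2 + 27x + 27 = (x + 3)^3.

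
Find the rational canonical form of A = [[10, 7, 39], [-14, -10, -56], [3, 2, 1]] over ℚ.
R = [[0, 0, 20], [1, 0, 7], [0, 1, 1]]

The invariant factors of A (the non-unit diagonal entries of the Smith normal form of xI - A over ℚ[x]) are (x - 4)(x^2 + 3x + 5), each dividing the next. The characteristic polynomial is their product, (x - 4)(x^2 + 3x + 5).

The rational canonical form is the block-diagonal matrix of companion matrices C(f_i):
R = [[0, 0, 20], [1, 0, 7], [0, 1, 1]].

Note the characteristic polynomial does not split into linear factors over ℚ, so A has no Jordan form over ℚ; the rational canonical form exists over any field.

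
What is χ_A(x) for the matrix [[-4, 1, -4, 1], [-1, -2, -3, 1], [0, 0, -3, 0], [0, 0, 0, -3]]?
xI - A = [[x + 4, -1, 4, -1], [1, x + 2, 3, -1], [0, 0, x + 3, 0], [0, 0, 0, x + 3]].

Expanding det(xI - A) along the first row:
det(xI - A) = + (x + 4)·det([[x + 2, 3, -1], [0, x + 3, 0], [0, 0, x + 3]]) - (-1)·det([[1, 3, -1], [0, x + 3, 0], [0, 0, x + 3]]) + (4)·det([[1, x + 2, -1], [0, 0, 0], [0, 0, x + 3]]) - (-1)·det([[1, x + 2, 3], [0, 0, x + 3], [0, 0, 0]]).

Evaluating gives χ_A(x) = x^4 + 12x^3 + 54x^2 + 108x + 81 = (x + 3)^4.

χ_A(x) = (x + 3)^4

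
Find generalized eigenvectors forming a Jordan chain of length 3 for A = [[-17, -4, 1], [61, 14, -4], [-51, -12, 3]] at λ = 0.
v_1 = [[0, -1, 1]]^T, v_2 = [[5, -18, 15]]^T, v_3 = [[2, -7, 6]]^T

We seek v_1 ∈ ker(A^3) \ ker(A^2), then set v_{i+1} = A v_i.

One such chain is v_1 = [[0, -1, 1]]^T, v_2 = [[5, -18, 15]]^T, v_3 = [[2, -7, 6]]^T. Check: A v_3 = [[0, 0, 0]]^T = 0.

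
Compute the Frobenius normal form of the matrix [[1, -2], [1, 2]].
The invariant factors of A (the non-unit diagonal entries of the Smith normal form of xI - A over ℚ[x]) are x^2 - 3x + 4, each dividing the next. The characteristic polynomial is their product, x^2 - 3x + 4.

The rational canonical form is the block-diagonal matrix of companion matrices C(f_i):
R = [[0, -4], [1, 3]].

Note the characteristic polynomial does not split into linear factors over ℚ, so A has no Jordan form over ℚ; the rational canonical form exists over any field.

R = [[0, -4], [1, 3]]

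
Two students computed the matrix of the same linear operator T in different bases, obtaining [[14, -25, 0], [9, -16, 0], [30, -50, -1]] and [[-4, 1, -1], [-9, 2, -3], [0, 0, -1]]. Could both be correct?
Two matrices over a field are similar if and only if they have the same invariant factors.

Both A and B have characteristic polynomial (x + 1)^3 and minimal polynomial (x + 1)^2. Computing further, both have invariant factors x + 1, (x + 1)^2. Hence A and B are similar.

Yes.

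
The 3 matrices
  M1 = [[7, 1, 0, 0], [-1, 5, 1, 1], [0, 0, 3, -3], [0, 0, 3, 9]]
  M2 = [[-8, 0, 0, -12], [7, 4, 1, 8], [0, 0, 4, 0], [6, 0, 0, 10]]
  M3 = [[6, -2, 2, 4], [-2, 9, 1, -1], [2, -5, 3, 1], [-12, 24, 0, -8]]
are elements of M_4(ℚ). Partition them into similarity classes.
2 classes: {M1}, {M2, M3}

Characteristic polynomials: χ_{M1} = (x - 6)^4, χ_{M2} = (x - 4)^3(x + 2), χ_{M3} = (x - 4)^3(x + 2).

{M1}: invariant factors x - 6, (x - 6)^3.

{M2, M3}: invariant factors x - 4, (x - 4)^2(x + 2).

Matrices are similar if and only if their invariant-factor lists agree; the partition into similarity classes is {M1}, {M2, M3}.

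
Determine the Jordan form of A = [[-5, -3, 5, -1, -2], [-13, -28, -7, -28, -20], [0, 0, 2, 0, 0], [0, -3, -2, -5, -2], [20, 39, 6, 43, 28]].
J = [[-4, 1, 0, 0, 0], [0, -4, 1, 0, 0], [0, 0, -4, 0, 0], [0, 0, 0, 2, 0], [0, 0, 0, 0, 2]]

The characteristic polynomial is det(xI - A) = (x - 2)^2(x + 4)^3, so the eigenvalues are -4 (algebraic multiplicity 3), 2 (algebraic multiplicity 2).

For λ = -4: rank(A + 4I) = 4, rank((A + 4I)^2) = 3, rank((A + 4I)^3) = 2. The eigenspace has dimension 5 - 4 = 1, so there is 1 Jordan block; the rank sequence gives block sizes [3].

For λ = 2: rank(A - 2I) = 3. The eigenspace has dimension 5 - 3 = 2, so there are 2 Jordan blocks; the rank sequence gives block sizes [1, 1].

Assembling the blocks gives the Jordan form J above.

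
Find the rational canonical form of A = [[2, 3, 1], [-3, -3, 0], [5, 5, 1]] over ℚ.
The invariant factors of A (the non-unit diagonal entries of the Smith normal form of xI - A over ℚ[x]) are x^3 - 3x - 3, each dividing the next. The characteristic polynomial is their product, x^3 - 3x - 3.

The rational canonical form is the block-diagonal matrix of companion matrices C(f_i):
R = [[0, 0, 3], [1, 0, 3], [0, 1, 0]].

Note the characteristic polynomial does not split into linear factors over ℚ, so A has no Jordan form over ℚ; the rational canonical form exists over any field.

R = [[0, 0, 3], [1, 0, 3], [0, 1, 0]]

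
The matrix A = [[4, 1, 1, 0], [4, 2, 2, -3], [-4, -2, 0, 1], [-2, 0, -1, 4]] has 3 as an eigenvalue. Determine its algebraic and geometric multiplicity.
The characteristic polynomial is (x - 3)^2(x - 2)^2, so the factor x - 3 appears with exponent 2: the algebraic multiplicity is 2.

rank(A - 3I) = 3, so the eigenspace has dimension 4 - 3 = 1: the geometric multiplicity is 1.

Since 1 < 2, A is not diagonalizable.

algebraic multiplicity 2, geometric multiplicity 1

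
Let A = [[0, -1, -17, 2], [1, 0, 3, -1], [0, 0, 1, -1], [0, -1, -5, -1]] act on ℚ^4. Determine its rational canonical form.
R = [[0, 0, 0, -9], [1, 0, 0, 0], [0, 1, 0, 6], [0, 0, 1, 0]]

The invariant factors of A (the non-unit diagonal entries of the Smith normal form of xI - A over ℚ[x]) are (x^2 - 3)^2, each dividing the next. The characteristic polynomial is their product, (x^2 - 3)^2.

The rational canonical form is the block-diagonal matrix of companion matrices C(f_i):
R = [[0, 0, 0, -9], [1, 0, 0, 0], [0, 1, 0, 6], [0, 0, 1, 0]].

Note the characteristic polynomial does not split into linear factors over ℚ, so A has no Jordan form over ℚ; the rational canonical form exists over any field.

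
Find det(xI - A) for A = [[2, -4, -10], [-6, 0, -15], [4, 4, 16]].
χ_A(x) = (x - 6)^3

xI - A = [[x - 2, 4, 10], [6, x, 15], [-4, -4, x - 16]].

Expanding det(xI - A) along the first row:
det(xI - A) = + (x - 2)·det([[x, 15], [-4, x - 16]]) - (4)·det([[6, 15], [-4, x - 16]]) + (10)·det([[6, x], [-4, -4]]).

Evaluating gives χ_A(x) = x^3 - 18x^2 + 108x - 216 = (x - 6)^3.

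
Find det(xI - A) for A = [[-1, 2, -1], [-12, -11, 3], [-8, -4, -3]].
xI - A = [[x + 1, -2, 1], [12, x + 11, -3], [8, 4, x + 3]].

Expanding det(xI - A) along the first row:
det(xI - A) = + (x + 1)·det([[x + 11, -3], [4, x + 3]]) - (-2)·det([[12, -3], [8, x + 3]]) + (1)·det([[12, x + 11], [8, 4]]).

Evaluating gives χ_A(x) = x^3 + 15x^2 + 75x + 125 = (x + 5)^3.

χ_A(x) = (x + 5)^3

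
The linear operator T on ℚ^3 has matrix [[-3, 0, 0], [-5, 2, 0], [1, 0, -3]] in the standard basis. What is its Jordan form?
J = [[-3, 1, 0], [0, -3, 0], [0, 0, 2]]

The characteristic polynomial is det(xI - A) = (x - 2)(x + 3)^2, so the eigenvalues are -3 (algebraic multiplicity 2), 2 (algebraic multiplicity 1).

For λ = -3: rank(A + 3I) = 2, rank((A + 3I)^2) = 1. The eigenspace has dimension 3 - 2 = 1, so there is 1 Jordan block; the rank sequence gives block sizes [2].

For λ = 2: algebraic multiplicity 1 gives one 1×1 block.

Assembling the blocks gives the Jordan form J above.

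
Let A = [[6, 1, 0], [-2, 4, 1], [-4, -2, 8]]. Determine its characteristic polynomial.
xI - A = [[x - 6, -1, 0], [2, x - 4, -1], [4, 2, x - 8]].

Expanding det(xI - A) along the first row:
det(xI - A) = + (x - 6)·det([[x - 4, -1], [2, x - 8]]) - (-1)·det([[2, -1], [4, x - 8]]) + (0)·det([[2, x - 4], [4, 2]]).

Evaluating gives χ_A(x) = x^3 - 18x^2 + 108x - 216 = (x - 6)^3.

χ_A(x) = (x - 6)^3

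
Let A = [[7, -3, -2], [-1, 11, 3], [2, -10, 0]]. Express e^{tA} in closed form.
e^{tA} = [[(t + 1)*e^{6*t}, t*(t - 3)*e^{6*t}, t*(t - 4)*e^{6*t}/2], [-t*e^{6*t}, (-t^2 + 5*t + 1)*e^{6*t}, t*(6 - t)*e^{6*t}/2], [2*t*e^{6*t}, 2*t*(t - 5)*e^{6*t}, (t^2 - 6*t + 1)*e^{6*t}]]

A has Jordan form J = [[6, 1, 0], [0, 6, 1], [0, 0, 6]] with A = PJP^{-1}, so e^{tA} = P e^{tJ} P^{-1}.

For a Jordan block J_k(λ), e^{tJ_k(λ)} = e^{λt} · (I + tN + t^2 N^2/2! + ... + t^{k-1} N^{k-1}/(k-1)!) where N is the nilpotent superdiagonal part.

Assembling the blocks and conjugating back gives the entries of e^{tA} as shown above.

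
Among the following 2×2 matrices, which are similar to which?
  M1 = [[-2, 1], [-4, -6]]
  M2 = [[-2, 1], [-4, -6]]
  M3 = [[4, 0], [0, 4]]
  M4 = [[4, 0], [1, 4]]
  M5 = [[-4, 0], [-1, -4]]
3 classes: {M1, M2, M5}, {M3}, {M4}

Characteristic polynomials: χ_{M1} = (x + 4)^2, χ_{M2} = (x + 4)^2, χ_{M3} = (x - 4)^2, χ_{M4} = (x - 4)^2, χ_{M5} = (x + 4)^2.

{M1, M2, M5}: invariant factors (x + 4)^2.

{M3}: invariant factors x - 4, x - 4.

{M4}: invariant factors (x - 4)^2.

Matrices are similar if and only if their invariant-factor lists agree; the partition into similarity classes is {M1, M2, M5}, {M3}, {M4}.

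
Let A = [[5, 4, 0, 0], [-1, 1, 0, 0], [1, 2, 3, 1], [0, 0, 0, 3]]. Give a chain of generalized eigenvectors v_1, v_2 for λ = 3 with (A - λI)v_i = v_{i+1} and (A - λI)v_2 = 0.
v_1 = [[-3, 1, 0, 1]]^T, v_2 = [[-2, 1, 0, 0]]^T

We seek v_1 ∈ ker((A - 3I)^2) \ ker(A - 3I), then set v_{i+1} = (A - 3I) v_i.

One such chain is v_1 = [[-3, 1, 0, 1]]^T, v_2 = [[-2, 1, 0, 0]]^T. Check: (A - 3I) v_2 = [[0, 0, 0, 0]]^T = 0.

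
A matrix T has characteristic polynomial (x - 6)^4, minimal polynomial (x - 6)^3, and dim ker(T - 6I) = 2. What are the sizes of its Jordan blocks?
Jordan blocks: (6, 3), (6, 1)

λ = 6: algebraic multiplicity 4 (exponent in χ_T), largest block size 3 (exponent in m_T), 2 blocks (geometric multiplicity). These force block sizes [3, 1].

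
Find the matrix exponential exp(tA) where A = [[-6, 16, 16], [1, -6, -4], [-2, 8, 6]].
A has Jordan form J = [[-2, 1, 0], [0, -2, 0], [0, 0, -2]] with A = PJP^{-1}, so e^{tA} = P e^{tJ} P^{-1}.

For a Jordan block J_k(λ), e^{tJ_k(λ)} = e^{λt} · (I + tN + t^2 N^2/2! + ... + t^{k-1} N^{k-1}/(k-1)!) where N is the nilpotent superdiagonal part.

Assembling the blocks and conjugating back gives the entries of e^{tA} as shown above.

e^{tA} = [[(1 - 4*t)*e^{-2*t}, 16*t*e^{-2*t}, 16*t*e^{-2*t}], [t*e^{-2*t}, (1 - 4*t)*e^{-2*t}, -4*t*e^{-2*t}], [-2*t*e^{-2*t}, 8*t*e^{-2*t}, (8*t + 1)*e^{-2*t}]]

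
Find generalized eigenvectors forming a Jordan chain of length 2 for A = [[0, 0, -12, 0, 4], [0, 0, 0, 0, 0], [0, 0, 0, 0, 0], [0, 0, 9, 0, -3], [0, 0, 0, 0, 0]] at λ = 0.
We seek v_1 ∈ ker(A^2) \ ker(A), then set v_{i+1} = A v_i.

One such chain is v_1 = [[0, 5, 2, 0, 7]]^T, v_2 = [[4, 0, 0, -3, 0]]^T. Check: A v_2 = [[0, 0, 0, 0, 0]]^T = 0.

v_1 = [[0, 5, 2, 0, 7]]^T, v_2 = [[4, 0, 0, -3, 0]]^T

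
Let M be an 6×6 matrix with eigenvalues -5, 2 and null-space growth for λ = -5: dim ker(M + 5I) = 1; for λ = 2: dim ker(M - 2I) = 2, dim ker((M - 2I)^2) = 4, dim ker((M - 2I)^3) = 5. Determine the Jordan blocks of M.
λ = -5: successive nullity increments [1] count blocks of size ≥ k; block sizes are [1].
λ = 2: successive nullity increments [2, 2, 1] count blocks of size ≥ k; block sizes are [3, 2].

Jordan blocks: (-5, 1), (2, 3), (2, 2)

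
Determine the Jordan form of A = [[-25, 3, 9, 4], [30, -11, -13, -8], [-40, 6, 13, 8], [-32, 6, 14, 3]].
J = [[-5, 1, 0, 0], [0, -5, 1, 0], [0, 0, -5, 0], [0, 0, 0, -5]]

The characteristic polynomial is det(xI - A) = (x + 5)^4, so the eigenvalues are -5 (algebraic multiplicity 4).

For λ = -5: rank(A + 5I) = 2, rank((A + 5I)^2) = 1, rank((A + 5I)^3) = 0. The eigenspace has dimension 4 - 2 = 2, so there are 2 Jordan blocks; the rank sequence gives block sizes [3, 1].

Assembling the blocks gives the Jordan form J above.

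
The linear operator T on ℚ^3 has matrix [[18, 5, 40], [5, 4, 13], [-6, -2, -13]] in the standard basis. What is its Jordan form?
The characteristic polynomial is det(xI - A) = (x - 3)^3, so the eigenvalues are 3 (algebraic multiplicity 3).

For λ = 3: rank(A - 3I) = 2, rank((A - 3I)^2) = 1, rank((A - 3I)^3) = 0. The eigenspace has dimension 3 - 2 = 1, so there is 1 Jordan block; the rank sequence gives block sizes [3].

Assembling the blocks gives the Jordan form J above.

J = [[3, 1, 0], [0, 3, 1], [0, 0, 3]]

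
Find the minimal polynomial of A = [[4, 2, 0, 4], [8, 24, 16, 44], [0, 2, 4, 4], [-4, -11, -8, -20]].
The characteristic polynomial factors as (x - 4)^2(x - 2)^2. The minimal polynomial is ∏(x - λ)^{k_λ} where k_λ is the size of the largest Jordan block at λ.

For λ = 2: rank(A - 2I) = 3, and the largest Jordan block has size 2 (the smallest k with rank((A - 2I)^k) = rank((A - 2I)^(k+1))).
For λ = 4: rank(A - 4I) = 2, and the largest Jordan block has size 1 (the smallest k with rank((A - 4I)^k) = rank((A - 4I)^(k+1))).

So m_A(x) = (x - 4)(x - 2)^2.

m_A(x) = (x - 4)(x - 2)^2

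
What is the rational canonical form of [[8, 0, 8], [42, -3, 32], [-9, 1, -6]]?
The invariant factors of A (the non-unit diagonal entries of the Smith normal form of xI - A over ℚ[x]) are (x + 4)(x^2 - 3x - 2), each dividing the next. The characteristic polynomial is their product, (x + 4)(x^2 - 3x - 2).

The rational canonical form is the block-diagonal matrix of companion matrices C(f_i):
R = [[0, 0, 8], [1, 0, 14], [0, 1, -1]].

Note the characteristic polynomial does not split into linear factors over ℚ, so A has no Jordan form over ℚ; the rational canonical form exists over any field.

R = [[0, 0, 8], [1, 0, 14], [0, 1, -1]]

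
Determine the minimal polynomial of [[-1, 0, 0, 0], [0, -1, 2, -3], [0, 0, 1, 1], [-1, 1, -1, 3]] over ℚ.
The characteristic polynomial factors as (x - 1)^3(x + 1). The minimal polynomial is ∏(x - λ)^{k_λ} where k_λ is the size of the largest Jordan block at λ.

For λ = -1: rank(A + I) = 3, and the largest Jordan block has size 1 (the smallest k with rank((A + I)^k) = rank((A + I)^(k+1))).
For λ = 1: rank(A - I) = 3, and the largest Jordan block has size 3 (the smallest k with rank((A - I)^k) = rank((A - I)^(k+1))).

So m_A(x) = (x - 1)^3(x + 1).

m_A(x) = (x - 1)^3(x + 1)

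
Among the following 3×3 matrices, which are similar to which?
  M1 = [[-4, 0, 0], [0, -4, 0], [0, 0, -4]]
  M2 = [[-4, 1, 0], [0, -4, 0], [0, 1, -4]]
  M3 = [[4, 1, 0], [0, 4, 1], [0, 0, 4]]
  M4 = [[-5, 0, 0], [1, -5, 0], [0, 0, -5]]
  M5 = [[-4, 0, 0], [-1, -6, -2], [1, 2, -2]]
Characteristic polynomials: χ_{M1} = (x + 4)^3, χ_{M2} = (x + 4)^3, χ_{M3} = (x - 4)^3, χ_{M4} = (x + 5)^3, χ_{M5} = (x + 4)^3.

{M1}: invariant factors x + 4, x + 4, x + 4.

{M2, M5}: invariant factors x + 4, (x + 4)^2.

{M3}: invariant factors (x - 4)^3.

{M4}: invariant factors x + 5, (x + 5)^2.

Matrices are similar if and only if their invariant-factor lists agree; the partition into similarity classes is {M1}, {M2, M5}, {M3}, {M4}.

4 classes: {M1}, {M2, M5}, {M3}, {M4}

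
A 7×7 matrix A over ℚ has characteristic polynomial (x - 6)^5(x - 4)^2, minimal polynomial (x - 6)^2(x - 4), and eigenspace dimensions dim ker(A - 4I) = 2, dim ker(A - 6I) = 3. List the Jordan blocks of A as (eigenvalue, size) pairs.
Jordan blocks: (4, 1), (4, 1), (6, 2), (6, 2), (6, 1)

λ = 4: algebraic multiplicity 2 (exponent in χ_A), largest block size 1 (exponent in m_A), 2 blocks (geometric multiplicity). These force block sizes [1, 1].
λ = 6: algebraic multiplicity 5 (exponent in χ_A), largest block size 2 (exponent in m_A), 3 blocks (geometric multiplicity). These force block sizes [2, 2, 1].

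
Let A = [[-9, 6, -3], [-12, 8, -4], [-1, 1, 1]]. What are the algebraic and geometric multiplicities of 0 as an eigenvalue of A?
algebraic multiplicity 3, geometric multiplicity 1

The characteristic polynomial is x^3, so the factor x appears with exponent 3: the algebraic multiplicity is 3.

rank(A) = 2, so the eigenspace has dimension 3 - 2 = 1: the geometric multiplicity is 1.

Since 1 < 3, A is not diagonalizable.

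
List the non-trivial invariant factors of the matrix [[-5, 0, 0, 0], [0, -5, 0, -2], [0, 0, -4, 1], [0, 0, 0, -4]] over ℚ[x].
The Jordan structure of A has elementary divisors (x + 5), (x + 5), (x + 4)^2. Arranging the block sizes at each eigenvalue in decreasing order and taking row products gives the invariant factors.

Invariant factors (smallest first, each dividing the next): x + 5, (x + 4)^2(x + 5).

Check: the last factor (x + 4)^2(x + 5) is the minimal polynomial, and the product (x + 4)^2(x + 5)^2 is the characteristic polynomial.

x + 5, (x + 4)^2(x + 5)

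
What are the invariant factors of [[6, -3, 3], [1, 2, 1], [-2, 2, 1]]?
x - 3, (x - 3)^2

The Jordan structure of A has elementary divisors (x - 3)^2, (x - 3). Arranging the block sizes at each eigenvalue in decreasing order and taking row products gives the invariant factors.

Invariant factors (smallest first, each dividing the next): x - 3, (x - 3)^2.

Check: the last factor (x - 3)^2 is the minimal polynomial, and the product (x - 3)^3 is the characteristic polynomial.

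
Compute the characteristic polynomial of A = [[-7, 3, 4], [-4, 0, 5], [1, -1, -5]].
χ_A(x) = (x + 4)^3

xI - A = [[x + 7, -3, -4], [4, x, -5], [-1, 1, x + 5]].

Expanding det(xI - A) along the first row:
det(xI - A) = + (x + 7)·det([[x, -5], [1, x + 5]]) - (-3)·det([[4, -5], [-1, x + 5]]) + (-4)·det([[4, x], [-1, 1]]).

Evaluating gives χ_A(x) = x^3 + 12x^2 + 48x + 64 = (x + 4)^3.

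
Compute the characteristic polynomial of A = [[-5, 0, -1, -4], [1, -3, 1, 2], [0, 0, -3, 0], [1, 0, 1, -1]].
xI - A = [[x + 5, 0, 1, 4], [-1, x + 3, -1, -2], [0, 0, x + 3, 0], [-1, 0, -1, x + 1]].

Expanding det(xI - A) along the first row:
det(xI - A) = + (x + 5)·det([[x + 3, -1, -2], [0, x + 3, 0], [0, -1, x + 1]]) - (0)·det([[-1, -1, -2], [0, x + 3, 0], [-1, -1, x + 1]]) + (1)·det([[-1, x + 3, -2], [0, 0, 0], [-1, 0, x + 1]]) - (4)·det([[-1, x + 3, -1], [0, 0, x + 3], [-1, 0, -1]]).

Evaluating gives χ_A(x) = x^4 + 12x^3 + 54x^2 + 108x + 81 = (x + 3)^4.

χ_A(x) = (x + 3)^4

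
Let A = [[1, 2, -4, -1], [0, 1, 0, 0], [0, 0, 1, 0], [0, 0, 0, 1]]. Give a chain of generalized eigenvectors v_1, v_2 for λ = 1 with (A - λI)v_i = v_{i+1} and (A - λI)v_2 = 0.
v_1 = [[4, 5, 2, 1]]^T, v_2 = [[1, 0, 0, 0]]^T

We seek v_1 ∈ ker((A - I)^2) \ ker(A - I), then set v_{i+1} = (A - I) v_i.

One such chain is v_1 = [[4, 5, 2, 1]]^T, v_2 = [[1, 0, 0, 0]]^T. Check: (A - I) v_2 = [[0, 0, 0, 0]]^T = 0.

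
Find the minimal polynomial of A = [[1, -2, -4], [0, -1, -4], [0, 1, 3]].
The characteristic polynomial factors as (x - 1)^3. The minimal polynomial is ∏(x - λ)^{k_λ} where k_λ is the size of the largest Jordan block at λ.

For λ = 1: rank(A - I) = 1, and the largest Jordan block has size 2 (the smallest k with rank((A - I)^k) = rank((A - I)^(k+1))).

So m_A(x) = (x - 1)^2.

m_A(x) = (x - 1)^2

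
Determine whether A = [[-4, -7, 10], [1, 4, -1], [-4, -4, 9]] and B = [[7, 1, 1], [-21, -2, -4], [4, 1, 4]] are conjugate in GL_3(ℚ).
Two matrices over a field are similar if and only if they have the same invariant factors.

Both A and B have characteristic polynomial (x - 3)^3 and minimal polynomial (x - 3)^3. Computing further, both have invariant factors (x - 3)^3. Hence A and B are similar.

Yes.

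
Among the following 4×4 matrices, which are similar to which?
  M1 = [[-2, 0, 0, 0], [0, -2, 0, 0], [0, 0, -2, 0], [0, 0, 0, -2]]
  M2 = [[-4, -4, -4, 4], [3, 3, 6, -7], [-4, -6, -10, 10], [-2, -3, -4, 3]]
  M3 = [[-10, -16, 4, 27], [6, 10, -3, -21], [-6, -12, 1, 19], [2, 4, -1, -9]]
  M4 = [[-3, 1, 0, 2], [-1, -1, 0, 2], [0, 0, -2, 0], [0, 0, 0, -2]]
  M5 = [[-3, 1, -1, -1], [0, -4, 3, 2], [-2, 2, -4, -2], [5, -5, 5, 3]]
Characteristic polynomials: χ_{M1} = (x + 2)^4, χ_{M2} = (x + 2)^4, χ_{M3} = (x + 2)^4, χ_{M4} = (x + 2)^4, χ_{M5} = (x + 2)^4.

{M1}: invariant factors x + 2, x + 2, x + 2, x + 2.

{M2, M3, M5}: invariant factors x + 2, (x + 2)^3.

{M4}: invariant factors x + 2, x + 2, (x + 2)^2.

Matrices are similar if and only if their invariant-factor lists agree; the partition into similarity classes is {M1}, {M2, M3, M5}, {M4}.

3 classes: {M1}, {M2, M3, M5}, {M4}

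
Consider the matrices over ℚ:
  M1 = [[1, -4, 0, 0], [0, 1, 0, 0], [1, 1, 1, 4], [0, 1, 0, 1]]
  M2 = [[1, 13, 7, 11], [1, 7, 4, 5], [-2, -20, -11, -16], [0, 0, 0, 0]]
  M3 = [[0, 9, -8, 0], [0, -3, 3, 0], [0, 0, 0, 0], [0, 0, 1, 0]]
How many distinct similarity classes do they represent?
Characteristic polynomials: χ_{M1} = (x - 1)^4, χ_{M2} = x^3(x + 3), χ_{M3} = x^3(x + 3).

{M1}: invariant factors (x - 1)^2, (x - 1)^2.

{M2, M3}: invariant factors x, x^2(x + 3).

Matrices are similar if and only if their invariant-factor lists agree; the partition into similarity classes is {M1}, {M2, M3}.

2 classes: {M1}, {M2, M3}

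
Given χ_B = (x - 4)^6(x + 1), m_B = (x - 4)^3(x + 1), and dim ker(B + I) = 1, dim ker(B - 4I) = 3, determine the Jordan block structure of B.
Jordan blocks: (-1, 1), (4, 3), (4, 2), (4, 1)

λ = -1: algebraic multiplicity 1 (exponent in χ_B), largest block size 1 (exponent in m_B), 1 block (geometric multiplicity). This forces block sizes [1].
λ = 4: algebraic multiplicity 6 (exponent in χ_B), largest block size 3 (exponent in m_B), 3 blocks (geometric multiplicity). These force block sizes [3, 2, 1].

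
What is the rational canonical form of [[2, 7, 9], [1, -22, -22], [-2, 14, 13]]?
The invariant factors of A (the non-unit diagonal entries of the Smith normal form of xI - A over ℚ[x]) are (x + 1)(x + 3)^2, each dividing the next. The characteristic polynomial is their product, (x + 1)(x + 3)^2.

The rational canonical form is the block-diagonal matrix of companion matrices C(f_i):
R = [[0, 0, -9], [1, 0, -15], [0, 1, -7]].

R = [[0, 0, -9], [1, 0, -15], [0, 1, -7]]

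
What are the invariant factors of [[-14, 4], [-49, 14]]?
x^2

The Jordan structure of A has elementary divisors x^2. Arranging the block sizes at each eigenvalue in decreasing order and taking row products gives the invariant factors.

Invariant factors (smallest first, each dividing the next): x^2.

Check: the last factor x^2 is the minimal polynomial, and the product x^2 is the characteristic polynomial.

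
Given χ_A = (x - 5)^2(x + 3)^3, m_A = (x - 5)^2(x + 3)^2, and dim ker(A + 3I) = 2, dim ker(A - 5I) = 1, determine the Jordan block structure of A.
Jordan blocks: (-3, 2), (-3, 1), (5, 2)

λ = -3: algebraic multiplicity 3 (exponent in χ_A), largest block size 2 (exponent in m_A), 2 blocks (geometric multiplicity). These force block sizes [2, 1].
λ = 5: algebraic multiplicity 2 (exponent in χ_A), largest block size 2 (exponent in m_A), 1 block (geometric multiplicity). This forces block sizes [2].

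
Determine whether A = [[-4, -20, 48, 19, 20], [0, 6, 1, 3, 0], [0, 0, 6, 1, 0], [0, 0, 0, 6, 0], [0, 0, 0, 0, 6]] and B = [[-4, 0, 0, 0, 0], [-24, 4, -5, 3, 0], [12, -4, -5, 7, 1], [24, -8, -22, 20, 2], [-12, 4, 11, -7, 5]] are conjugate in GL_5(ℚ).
Yes.

Two matrices over a field are similar if and only if they have the same invariant factors.

Both A and B have characteristic polynomial (x - 6)^4(x + 4) and minimal polynomial (x - 6)^3(x + 4). Computing further, both have invariant factors x - 6, (x - 6)^3(x + 4). Hence A and B are similar.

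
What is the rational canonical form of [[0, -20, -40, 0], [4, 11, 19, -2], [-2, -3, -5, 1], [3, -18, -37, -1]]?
The invariant factors of A (the non-unit diagonal entries of the Smith normal form of xI - A over ℚ[x]) are (x - 5)(x^3 - 3x + 4), each dividing the next. The characteristic polynomial is their product, (x - 5)(x^3 - 3x + 4).

The rational canonical form is the block-diagonal matrix of companion matrices C(f_i):
R = [[0, 0, 0, 20], [1, 0, 0, -19], [0, 1, 0, 3], [0, 0, 1, 5]].

Note the characteristic polynomial does not split into linear factors over ℚ, so A has no Jordan form over ℚ; the rational canonical form exists over any field.

R = [[0, 0, 0, 20], [1, 0, 0, -19], [0, 1, 0, 3], [0, 0, 1, 5]]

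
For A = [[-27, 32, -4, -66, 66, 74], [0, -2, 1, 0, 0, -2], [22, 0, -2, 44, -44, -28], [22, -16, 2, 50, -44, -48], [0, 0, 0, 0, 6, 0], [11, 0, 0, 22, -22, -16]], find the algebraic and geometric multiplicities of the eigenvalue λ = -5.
The characteristic polynomial is (x - 6)^3(x + 2)^2(x + 5), so the factor x + 5 appears with exponent 1: the algebraic multiplicity is 1.

rank(A + 5I) = 5, so the eigenspace has dimension 6 - 5 = 1: the geometric multiplicity is 1.

algebraic multiplicity 1, geometric multiplicity 1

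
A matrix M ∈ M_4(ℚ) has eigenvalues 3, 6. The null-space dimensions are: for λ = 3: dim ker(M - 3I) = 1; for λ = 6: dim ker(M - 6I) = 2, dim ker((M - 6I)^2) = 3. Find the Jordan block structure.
Jordan blocks: (3, 1), (6, 2), (6, 1)

λ = 3: successive nullity increments [1] count blocks of size ≥ k; block sizes are [1].
λ = 6: successive nullity increments [2, 1] count blocks of size ≥ k; block sizes are [2, 1].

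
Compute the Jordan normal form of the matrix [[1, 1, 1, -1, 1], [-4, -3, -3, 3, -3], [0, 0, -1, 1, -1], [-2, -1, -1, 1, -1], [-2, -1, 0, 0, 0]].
J = [[-1, 1, 0, 0, 0], [0, -1, 0, 0, 0], [0, 0, 0, 1, 0], [0, 0, 0, 0, 0], [0, 0, 0, 0, 0]]

The characteristic polynomial is det(xI - A) = x^3(x + 1)^2, so the eigenvalues are -1 (algebraic multiplicity 2), 0 (algebraic multiplicity 3).

For λ = -1: rank(A + I) = 4, rank((A + I)^2) = 3. The eigenspace has dimension 5 - 4 = 1, so there is 1 Jordan block; the rank sequence gives block sizes [2].

For λ = 0: rank(A) = 3, rank(A^2) = 2. The eigenspace has dimension 5 - 3 = 2, so there are 2 Jordan blocks; the rank sequence gives block sizes [2, 1].

Assembling the blocks gives the Jordan form J above.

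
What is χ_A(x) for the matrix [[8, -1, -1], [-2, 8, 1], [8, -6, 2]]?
xI - A = [[x - 8, 1, 1], [2, x - 8, -1], [-8, 6, x - 2]].

Expanding det(xI - A) along the first row:
det(xI - A) = + (x - 8)·det([[x - 8, -1], [6, x - 2]]) - (1)·det([[2, -1], [-8, x - 2]]) + (1)·det([[2, x - 8], [-8, 6]]).

Evaluating gives χ_A(x) = x^3 - 18x^2 + 108x - 216 = (x - 6)^3.

χ_A(x) = (x - 6)^3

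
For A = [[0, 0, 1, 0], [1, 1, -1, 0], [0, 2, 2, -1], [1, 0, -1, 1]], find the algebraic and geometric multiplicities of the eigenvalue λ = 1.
The characteristic polynomial is (x - 1)^4, so the factor x - 1 appears with exponent 4: the algebraic multiplicity is 4.

rank(A - I) = 2, so the eigenspace has dimension 4 - 2 = 2: the geometric multiplicity is 2.

Since 2 < 4, A is not diagonalizable.

algebraic multiplicity 4, geometric multiplicity 2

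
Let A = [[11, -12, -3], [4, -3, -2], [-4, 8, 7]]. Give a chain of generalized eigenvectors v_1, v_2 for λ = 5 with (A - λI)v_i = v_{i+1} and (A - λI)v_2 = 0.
v_1 = [[0, 0, 1]]^T, v_2 = [[-3, -2, 2]]^T

We seek v_1 ∈ ker((A - 5I)^2) \ ker(A - 5I), then set v_{i+1} = (A - 5I) v_i.

One such chain is v_1 = [[0, 0, 1]]^T, v_2 = [[-3, -2, 2]]^T. Check: (A - 5I) v_2 = [[0, 0, 0]]^T = 0.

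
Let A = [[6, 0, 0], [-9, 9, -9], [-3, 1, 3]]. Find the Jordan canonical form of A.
J = [[6, 1, 0], [0, 6, 0], [0, 0, 6]]

The characteristic polynomial is det(xI - A) = (x - 6)^3, so the eigenvalues are 6 (algebraic multiplicity 3).

For λ = 6: rank(A - 6I) = 1, rank((A - 6I)^2) = 0. The eigenspace has dimension 3 - 1 = 2, so there are 2 Jordan blocks; the rank sequence gives block sizes [2, 1].

Assembling the blocks gives the Jordan form J above.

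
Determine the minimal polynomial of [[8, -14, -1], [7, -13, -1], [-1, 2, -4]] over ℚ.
The characteristic polynomial factors as (x - 1)(x + 5)^2. The minimal polynomial is ∏(x - λ)^{k_λ} where k_λ is the size of the largest Jordan block at λ.

For λ = -5: rank(A + 5I) = 2, and the largest Jordan block has size 2 (the smallest k with rank((A + 5I)^k) = rank((A + 5I)^(k+1))).
For λ = 1: rank(A - I) = 2, and the largest Jordan block has size 1 (the smallest k with rank((A - I)^k) = rank((A - I)^(k+1))).

So m_A(x) = (x - 1)(x + 5)^2.

m_A(x) = (x - 1)(x + 5)^2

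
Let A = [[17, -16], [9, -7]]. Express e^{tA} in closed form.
A has Jordan form J = [[5, 1], [0, 5]] with A = PJP^{-1}, so e^{tA} = P e^{tJ} P^{-1}.

For a Jordan block J_k(λ), e^{tJ_k(λ)} = e^{λt} · (I + tN + t^2 N^2/2! + ... + t^{k-1} N^{k-1}/(k-1)!) where N is the nilpotent superdiagonal part.

Assembling the blocks and conjugating back gives the entries of e^{tA} as shown above.

e^{tA} = [[(12*t + 1)*e^{5*t}, -16*t*e^{5*t}], [9*t*e^{5*t}, (1 - 12*t)*e^{5*t}]]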